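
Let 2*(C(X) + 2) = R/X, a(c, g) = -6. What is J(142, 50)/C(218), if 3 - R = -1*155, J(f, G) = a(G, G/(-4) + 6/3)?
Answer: 436/119 ≈ 3.6639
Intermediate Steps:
J(f, G) = -6
R = 158 (R = 3 - (-1)*155 = 3 - 1*(-155) = 3 + 155 = 158)
C(X) = -2 + 79/X (C(X) = -2 + (158/X)/2 = -2 + 79/X)
J(142, 50)/C(218) = -6/(-2 + 79/218) = -6/(-357/218) = -6*(-218/357) = 436/119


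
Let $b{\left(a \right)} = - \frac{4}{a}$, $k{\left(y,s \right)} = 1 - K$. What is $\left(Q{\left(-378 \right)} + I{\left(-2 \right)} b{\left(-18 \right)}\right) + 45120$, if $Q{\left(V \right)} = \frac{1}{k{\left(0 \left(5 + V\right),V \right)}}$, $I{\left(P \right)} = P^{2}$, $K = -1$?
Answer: $\frac{812185}{18} \approx 45121.0$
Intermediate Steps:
$k{\left(y,s \right)} = 2$ ($k{\left(y,s \right)} = 1 - -1 = 1 + 1 = 2$)
$Q{\left(V \right)} = \frac{1}{2}$
$\left(Q{\left(-378 \right)} + I{\left(-2 \right)} b{\left(-18 \right)}\right) + 45120 = \left(\frac{1}{2} + \left(-2\right)^{2} \left(- \frac{4}{-18}\right)\right) + 45120 = \left(\frac{1}{2} + 4 \left(\left(-4\right) \left(- \frac{1}{18}\right)\right)\right) + 45120 = \left(\frac{1}{2} + 4 \cdot \frac{2}{9}\right) + 45120 = \left(\frac{1}{2} + \frac{8}{9}\right) + 45120 = \frac{25}{18} + 45120 = \frac{812185}{18}$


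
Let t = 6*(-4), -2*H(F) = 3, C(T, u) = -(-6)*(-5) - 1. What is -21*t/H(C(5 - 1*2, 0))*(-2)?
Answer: 672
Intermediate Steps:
C(T, u) = -31 (C(T, u) = -3*10 - 1 = -30 - 1 = -31)
H(F) = -3/2 (H(F) = -1/2*3 = -3/2)
t = -24
-21*t/H(C(5 - 1*2, 0))*(-2) = -(-504)/(-3/2)*(-2) = -(-504)*(-2)/3*(-2) = -21*16*(-2) = -336*(-2) = 672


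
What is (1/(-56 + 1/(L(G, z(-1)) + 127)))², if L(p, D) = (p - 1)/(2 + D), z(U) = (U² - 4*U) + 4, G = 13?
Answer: 1985281/6224105449 ≈ 0.00031897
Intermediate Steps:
z(U) = 4 + U² - 4*U
L(p, D) = (-1 + p)/(2 + D)
(1/(-56 + 1/(L(G, z(-1)) + 127)))² = (1/(-56 + 1/((-1 + 13)/(2 + (4 + (-1)² - 4*(-1))) + 127)))² = (1/(-56 + 1/(12/(2 + (4 + 1 + 4)) + 127)))² = (1/(-56 + 1/(12/(2 + 9) + 127)))² = (1/(-56 + 1/(12/11 + 127)))² = (1/(-56 + 1/(1409/11)))² = (1/(-56 + 11/1409))² = (1/(-78893/1409))² = (-1409/78893)² = 1985281/6224105449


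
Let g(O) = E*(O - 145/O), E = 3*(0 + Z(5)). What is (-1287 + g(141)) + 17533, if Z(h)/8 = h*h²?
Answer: 20499562/47 ≈ 4.3616e+5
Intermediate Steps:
Z(h) = 8*h³ (Z(h) = 8*(h*h²) = 8*h³)
E = 3000 (E = 3*(0 + 8*5³) = 3*(0 + 8*125) = 3*(0 + 1000) = 3*1000 = 3000)
g(O) = -435000/O + 3000*O (g(O) = 3000*(O - 145/O) = -435000/O + 3000*O)
(-1287 + g(141)) + 17533 = (-1287 + (-435000/141 + 3000*141)) + 17533 = (-1287 + (-435000*1/141 + 423000)) + 17533 = (-1287 + (-145000/47 + 423000)) + 17533 = (-1287 + 19736000/47) + 17533 = 19675511/47 + 17533 = 20499562/47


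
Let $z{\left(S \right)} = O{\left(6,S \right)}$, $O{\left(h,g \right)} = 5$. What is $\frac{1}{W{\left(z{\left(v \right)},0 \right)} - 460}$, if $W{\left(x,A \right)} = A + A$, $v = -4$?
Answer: $- \frac{1}{460} \approx -0.0021739$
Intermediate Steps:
$z{\left(S \right)} = 5$
$W{\left(x,A \right)} = 2 A$
$\frac{1}{W{\left(z{\left(v \right)},0 \right)} - 460} = \frac{1}{2 \cdot 0 - 460} = \frac{1}{0 - 460} = \frac{1}{-460} = - \frac{1}{460}$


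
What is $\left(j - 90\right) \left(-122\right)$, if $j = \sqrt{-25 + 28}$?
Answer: $10980 - 122 \sqrt{3} \approx 10769.0$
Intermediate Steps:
$j = \sqrt{3} \approx 1.732$
$\left(j - 90\right) \left(-122\right) = \left(\sqrt{3} - 90\right) \left(-122\right) = \left(-90 + \sqrt{3}\right) \left(-122\right) = 10980 - 122 \sqrt{3}$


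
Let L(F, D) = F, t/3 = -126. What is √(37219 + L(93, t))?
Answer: 8*√583 ≈ 193.16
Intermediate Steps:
t = -378 (t = 3*(-126) = -378)
√(37219 + L(93, t)) = √(37219 + 93) = √37312 = 8*√583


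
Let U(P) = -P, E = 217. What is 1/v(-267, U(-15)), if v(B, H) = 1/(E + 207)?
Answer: 424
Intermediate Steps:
v(B, H) = 1/424 (v(B, H) = 1/(217 + 207) = 1/424)
1/v(-267, U(-15)) = 1/(1/424) = 424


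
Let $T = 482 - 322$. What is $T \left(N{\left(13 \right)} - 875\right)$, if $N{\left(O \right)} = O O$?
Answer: $-112960$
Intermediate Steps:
$N{\left(O \right)} = O^{2}$
$T = 160$
$T \left(N{\left(13 \right)} - 875\right) = 160 \left(13^{2} - 875\right) = 160 \left(169 - 875\right) = 160 \left(-706\right) = -112960$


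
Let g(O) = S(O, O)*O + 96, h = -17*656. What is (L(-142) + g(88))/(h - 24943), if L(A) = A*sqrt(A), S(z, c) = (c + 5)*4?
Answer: -32832/36095 + 142*I*sqrt(142)/36095 ≈ -0.9096 + 0.04688*I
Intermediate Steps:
S(z, c) = 20 + 4*c (S(z, c) = (5 + c)*4 = 20 + 4*c)
L(A) = A**(3/2)
h = -11152
g(O) = 96 + O*(20 + 4*O) (g(O) = (20 + 4*O)*O + 96 = O*(20 + 4*O) + 96 = 96 + O*(20 + 4*O))
(L(-142) + g(88))/(h - 24943) = ((-142)**(3/2) + (96 + 4*88*(5 + 88)))/(-11152 - 24943) = (-142*I*sqrt(142) + (96 + 4*88*93))/(-36095) = (-142*I*sqrt(142) + (96 + 32736))*(-1/36095) = (-142*I*sqrt(142) + 32832)*(-1/36095) = (32832 - 142*I*sqrt(142))*(-1/36095) = -32832/36095 + 142*I*sqrt(142)/36095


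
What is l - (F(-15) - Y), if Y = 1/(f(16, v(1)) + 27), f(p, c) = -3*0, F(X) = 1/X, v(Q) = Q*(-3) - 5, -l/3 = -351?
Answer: 142169/135 ≈ 1053.1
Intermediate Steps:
l = 1053 (l = -3*(-351) = 1053)
v(Q) = -5 - 3*Q (v(Q) = -3*Q - 5 = -5 - 3*Q)
f(p, c) = 0
Y = 1/27 (Y = 1/(0 + 27) = 1/27 ≈ 0.037037)
l - (F(-15) - Y) = 1053 - (1/(-15) - 1*1/27) = 1053 - (-1/15 - 1/27) = 1053 - 1*(-14/135) = 1053 + 14/135 = 142169/135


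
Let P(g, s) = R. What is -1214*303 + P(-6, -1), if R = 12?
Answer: -367830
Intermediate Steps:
P(g, s) = 12
-1214*303 + P(-6, -1) = -1214*303 + 12 = -367842 + 12 = -367830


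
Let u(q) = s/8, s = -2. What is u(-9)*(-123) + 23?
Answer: 215/4 ≈ 53.750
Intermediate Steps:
u(q) = -¼ (u(q) = -2/8 = -2*⅛ = -¼)
u(-9)*(-123) + 23 = -¼*(-123) + 23 = 123/4 + 23 = 215/4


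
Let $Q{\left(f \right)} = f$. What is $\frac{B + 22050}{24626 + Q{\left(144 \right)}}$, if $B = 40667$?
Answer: $\frac{62717}{24770} \approx 2.532$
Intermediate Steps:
$\frac{B + 22050}{24626 + Q{\left(144 \right)}} = \frac{40667 + 22050}{24626 + 144} = \frac{62717}{24770}$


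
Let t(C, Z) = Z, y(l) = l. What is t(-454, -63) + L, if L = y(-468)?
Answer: -531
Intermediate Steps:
L = -468
t(-454, -63) + L = -63 - 468 = -531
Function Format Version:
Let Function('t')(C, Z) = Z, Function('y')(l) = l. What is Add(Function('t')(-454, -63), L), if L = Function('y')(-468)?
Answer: -531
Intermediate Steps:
L = -468
Add(Function('t')(-454, -63), L) = Add(-63, -468) = -531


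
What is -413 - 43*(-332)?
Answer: 13863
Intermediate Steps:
-413 - 43*(-332) = -413 + 14276 = 13863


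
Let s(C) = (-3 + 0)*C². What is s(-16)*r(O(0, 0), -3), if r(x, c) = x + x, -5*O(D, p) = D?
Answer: 0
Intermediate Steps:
O(D, p) = -D/5
r(x, c) = 2*x
s(C) = -3*C²
s(-16)*r(O(0, 0), -3) = (-3*(-16)²)*(2*(-⅕*0)) = (-3*256)*(2*0) = -768*0 = 0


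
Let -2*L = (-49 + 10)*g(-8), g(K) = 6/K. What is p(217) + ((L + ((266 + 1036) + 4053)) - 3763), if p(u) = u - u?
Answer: 12619/8 ≈ 1577.4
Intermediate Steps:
p(u) = 0
L = -117/8 (L = -(-49 + 10)*6/(-8)/2 = -(-39)*6*(-⅛)/2 = -(-39)*(-3)/(2*4) = -½*117/4 = -117/8 ≈ -14.625)
p(217) + ((L + ((266 + 1036) + 4053)) - 3763) = 0 + ((-117/8 + ((266 + 1036) + 4053)) - 3763) = 0 + ((-117/8 + (1302 + 4053)) - 3763) = 0 + ((-117/8 + 5355) - 3763) = 0 + (42723/8 - 3763) = 0 + 12619/8 = 12619/8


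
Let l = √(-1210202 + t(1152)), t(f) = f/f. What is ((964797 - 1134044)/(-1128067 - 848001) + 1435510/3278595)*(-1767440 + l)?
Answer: -6376994485809020/6892262409 + 14432160607*I*√1210201/27569049636 ≈ -9.2524e+5 + 575.89*I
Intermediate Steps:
t(f) = 1
l = I*√1210201 (l = √(-1210202 + 1) = √(-1210201) = I*√1210201 ≈ 1100.1*I)
((964797 - 1134044)/(-1128067 - 848001) + 1435510/3278595)*(-1767440 + l) = ((964797 - 1134044)/(-1128067 - 848001) + 1435510/3278595)*(-1767440 + I*√1210201) = (-169247/(-1976068) + 1435510*(1/3278595))*(-1767440 + I*√1210201) = (-169247*(-1/1976068) + 287102/655719)*(-1767440 + I*√1210201) = (3601/42044 + 287102/655719)*(-1767440 + I*√1210201) = 14432160607*(-1767440 + I*√1210201)/27569049636 = -6376994485809020/6892262409 + 14432160607*I*√1210201/27569049636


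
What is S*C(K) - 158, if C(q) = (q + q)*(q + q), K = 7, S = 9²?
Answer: 15718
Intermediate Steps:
S = 81
C(q) = 4*q² (C(q) = (2*q)*(2*q) = 4*q²)
S*C(K) - 158 = 81*(4*7²) - 158 = 81*(4*49) - 158 = 81*196 - 158 = 15876 - 158 = 15718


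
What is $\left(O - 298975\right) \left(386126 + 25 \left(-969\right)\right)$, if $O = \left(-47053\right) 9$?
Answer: $-261456101252$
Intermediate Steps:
$O = -423477$
$\left(O - 298975\right) \left(386126 + 25 \left(-969\right)\right) = \left(-423477 - 298975\right) \left(386126 + 25 \left(-969\right)\right) = - 722452 \left(386126 - 24225\right) = \left(-722452\right) 361901 = -261456101252$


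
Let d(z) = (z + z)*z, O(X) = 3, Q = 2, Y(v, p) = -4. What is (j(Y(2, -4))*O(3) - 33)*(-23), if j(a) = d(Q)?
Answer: 207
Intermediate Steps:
d(z) = 2*z**2 (d(z) = (2*z)*z = 2*z**2)
j(a) = 8 (j(a) = 2*2**2 = 2*4 = 8)
(j(Y(2, -4))*O(3) - 33)*(-23) = (8*3 - 33)*(-23) = (24 - 33)*(-23) = -9*(-23) = 207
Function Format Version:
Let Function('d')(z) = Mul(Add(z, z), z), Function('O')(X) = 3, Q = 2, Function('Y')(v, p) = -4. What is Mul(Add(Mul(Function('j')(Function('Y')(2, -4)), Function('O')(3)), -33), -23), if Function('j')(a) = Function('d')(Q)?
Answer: 207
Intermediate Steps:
Function('d')(z) = Mul(2, Pow(z, 2)) (Function('d')(z) = Mul(Mul(2, z), z) = Mul(2, Pow(z, 2)))
Function('j')(a) = 8 (Function('j')(a) = Mul(2, Pow(2, 2)) = Mul(2, 4) = 8)
Mul(Add(Mul(Function('j')(Function('Y')(2, -4)), Function('O')(3)), -33), -23) = Mul(Add(Mul(8, 3), -33), -23) = Mul(Add(24, -33), -23) = Mul(-9, -23) = 207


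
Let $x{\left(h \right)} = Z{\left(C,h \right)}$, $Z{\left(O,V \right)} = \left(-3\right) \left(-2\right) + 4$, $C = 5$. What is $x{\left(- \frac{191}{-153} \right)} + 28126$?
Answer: $28136$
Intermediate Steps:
$Z{\left(O,V \right)} = 10$ ($Z{\left(O,V \right)} = 6 + 4 = 10$)
$x{\left(h \right)} = 10$
$x{\left(- \frac{191}{-153} \right)} + 28126 = 10 + 28126 = 28136$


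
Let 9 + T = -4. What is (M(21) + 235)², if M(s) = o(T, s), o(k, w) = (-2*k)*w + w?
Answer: 643204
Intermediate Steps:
T = -13 (T = -9 - 4 = -13)
o(k, w) = w - 2*k*w (o(k, w) = -2*k*w + w = w - 2*k*w)
M(s) = 27*s (M(s) = s*(1 - 2*(-13)) = s*(1 + 26) = s*27 = 27*s)
(M(21) + 235)² = (27*21 + 235)² = (567 + 235)² = 802² = 643204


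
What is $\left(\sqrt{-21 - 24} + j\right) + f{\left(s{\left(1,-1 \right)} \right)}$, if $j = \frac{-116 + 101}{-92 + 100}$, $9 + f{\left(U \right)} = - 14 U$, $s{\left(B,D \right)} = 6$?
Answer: $- \frac{759}{8} + 3 i \sqrt{5} \approx -94.875 + 6.7082 i$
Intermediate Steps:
$f{\left(U \right)} = -9 - 14 U$
$j = - \frac{15}{8} \approx -1.875$
$\left(\sqrt{-21 - 24} + j\right) + f{\left(s{\left(1,-1 \right)} \right)} = \left(\sqrt{-21 - 24} - \frac{15}{8}\right) - 93 = \left(\sqrt{-45} - \frac{15}{8}\right) - 93 = \left(3 i \sqrt{5} - \frac{15}{8}\right) - 93 = \left(- \frac{15}{8} + 3 i \sqrt{5}\right) - 93 = - \frac{759}{8} + 3 i \sqrt{5}$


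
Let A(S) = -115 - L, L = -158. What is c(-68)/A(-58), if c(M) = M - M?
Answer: 0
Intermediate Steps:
c(M) = 0
A(S) = 43 (A(S) = -115 - 1*(-158) = -115 + 158 = 43)
c(-68)/A(-58) = 0/43 = 0*(1/43) = 0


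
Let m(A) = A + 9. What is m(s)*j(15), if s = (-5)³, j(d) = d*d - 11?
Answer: -24824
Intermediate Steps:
j(d) = -11 + d² (j(d) = d² - 11 = -11 + d²)
s = -125
m(A) = 9 + A
m(s)*j(15) = (9 - 125)*(-11 + 15²) = -116*(-11 + 225) = -116*214 = -24824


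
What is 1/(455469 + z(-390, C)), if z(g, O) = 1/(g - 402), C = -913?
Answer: 792/360731447 ≈ 2.1955e-6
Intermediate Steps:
z(g, O) = 1/(-402 + g)
1/(455469 + z(-390, C)) = 1/(455469 + 1/(-402 - 390)) = 1/(455469 + 1/(-792)) = 1/(455469 - 1/792) = 1/(360731447/792) = 792/360731447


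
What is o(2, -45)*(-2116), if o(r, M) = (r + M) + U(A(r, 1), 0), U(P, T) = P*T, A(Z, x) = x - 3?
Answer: 90988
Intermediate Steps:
A(Z, x) = -3 + x
o(r, M) = M + r (o(r, M) = (r + M) + (-3 + 1)*0 = (M + r) - 2*0 = (M + r) + 0 = M + r)
o(2, -45)*(-2116) = (-45 + 2)*(-2116) = -43*(-2116) = 90988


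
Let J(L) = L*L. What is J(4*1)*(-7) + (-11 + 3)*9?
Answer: -184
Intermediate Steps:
J(L) = L²
J(4*1)*(-7) + (-11 + 3)*9 = (4*1)²*(-7) + (-11 + 3)*9 = 4²*(-7) - 8*9 = 16*(-7) - 72 = -112 - 72 = -184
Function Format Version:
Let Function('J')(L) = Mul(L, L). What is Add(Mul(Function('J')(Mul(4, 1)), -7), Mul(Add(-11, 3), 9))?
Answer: -184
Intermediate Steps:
Function('J')(L) = Pow(L, 2)
Add(Mul(Function('J')(Mul(4, 1)), -7), Mul(Add(-11, 3), 9)) = Add(Mul(Pow(Mul(4, 1), 2), -7), Mul(Add(-11, 3), 9)) = Add(Mul(Pow(4, 2), -7), Mul(-8, 9)) = Add(Mul(16, -7), -72) = Add(-112, -72) = -184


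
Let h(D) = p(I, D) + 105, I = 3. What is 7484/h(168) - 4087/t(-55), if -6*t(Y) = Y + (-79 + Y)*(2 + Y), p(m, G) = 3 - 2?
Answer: 9223180/124497 ≈ 74.083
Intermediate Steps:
p(m, G) = 1
t(Y) = -Y/6 - (-79 + Y)*(2 + Y)/6 (t(Y) = -(Y + (-79 + Y)*(2 + Y))/6 = -Y/6 - (-79 + Y)*(2 + Y)/6)
h(D) = 106 (h(D) = 1 + 105 = 106)
7484/h(168) - 4087/t(-55) = 7484/106 - 4087/(79/3 - ⅙*(-55)² + (38/3)*(-55)) = 7484*(1/106) - 4087/(79/3 - ⅙*3025 - 2090/3) = 3742/53 - 4087/(79/3 - 3025/6 - 2090/3) = 3742/53 - 4087/(-2349/2) = 3742/53 - 4087*(-2/2349) = 3742/53 + 8174/2349 = 9223180/124497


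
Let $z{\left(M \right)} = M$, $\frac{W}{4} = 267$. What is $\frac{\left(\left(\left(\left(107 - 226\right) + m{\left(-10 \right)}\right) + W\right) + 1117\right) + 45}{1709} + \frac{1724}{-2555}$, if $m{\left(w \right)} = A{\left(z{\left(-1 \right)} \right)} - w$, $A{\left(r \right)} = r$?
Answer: $\frac{2470284}{4366495} \approx 0.56574$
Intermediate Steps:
$W = 1068$ ($W = 4 \cdot 267 = 1068$)
$m{\left(w \right)} = -1 - w$
$\frac{\left(\left(\left(\left(107 - 226\right) + m{\left(-10 \right)}\right) + W\right) + 1117\right) + 45}{1709} + \frac{1724}{-2555} = \frac{\left(\left(\left(\left(107 - 226\right) - -9\right) + 1068\right) + 1117\right) + 45}{1709} + \frac{1724}{-2555} = \left(\left(\left(\left(-119 + \left(-1 + 10\right)\right) + 1068\right) + 1117\right) + 45\right) \frac{1}{1709} + 1724 \left(- \frac{1}{2555}\right) = \left(\left(\left(\left(-119 + 9\right) + 1068\right) + 1117\right) + 45\right) \frac{1}{1709} - \frac{1724}{2555} = \left(\left(\left(-110 + 1068\right) + 1117\right) + 45\right) \frac{1}{1709} - \frac{1724}{2555} = \left(\left(958 + 1117\right) + 45\right) \frac{1}{1709} - \frac{1724}{2555} = \left(2075 + 45\right) \frac{1}{1709} - \frac{1724}{2555} = 2120 \cdot \frac{1}{1709} - \frac{1724}{2555} = \frac{2120}{1709} - \frac{1724}{2555} = \frac{2470284}{4366495}$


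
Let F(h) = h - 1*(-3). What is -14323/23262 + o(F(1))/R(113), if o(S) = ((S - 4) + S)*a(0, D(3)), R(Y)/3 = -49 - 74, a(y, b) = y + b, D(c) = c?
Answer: -618259/953742 ≈ -0.64825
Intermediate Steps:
a(y, b) = b + y
F(h) = 3 + h (F(h) = h + 3 = 3 + h)
R(Y) = -369 (R(Y) = 3*(-49 - 74) = 3*(-123) = -369)
o(S) = -12 + 6*S (o(S) = ((S - 4) + S)*(3 + 0) = ((-4 + S) + S)*3 = (-4 + 2*S)*3 = -12 + 6*S)
-14323/23262 + o(F(1))/R(113) = -14323/23262 + (-12 + 6*(3 + 1))/(-369) = -14323*1/23262 + (-12 + 6*4)*(-1/369) = -14323/23262 + (-12 + 24)*(-1/369) = -14323/23262 + 12*(-1/369) = -14323/23262 - 4/123 = -618259/953742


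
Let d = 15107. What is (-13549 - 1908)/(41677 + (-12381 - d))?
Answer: -15457/14189 ≈ -1.0894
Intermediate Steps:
(-13549 - 1908)/(41677 + (-12381 - d)) = (-13549 - 1908)/(41677 + (-12381 - 1*15107)) = -15457/(41677 + (-12381 - 15107)) = -15457/(41677 - 27488) = -15457/14189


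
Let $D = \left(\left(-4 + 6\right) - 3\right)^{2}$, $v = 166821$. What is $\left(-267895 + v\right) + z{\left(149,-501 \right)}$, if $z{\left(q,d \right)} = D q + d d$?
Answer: $150076$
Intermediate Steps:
$D = 1$ ($D = \left(2 - 3\right)^{2} = \left(-1\right)^{2} = 1$)
$z{\left(q,d \right)} = q + d^{2}$ ($z{\left(q,d \right)} = 1 q + d d = q + d^{2}$)
$\left(-267895 + v\right) + z{\left(149,-501 \right)} = \left(-267895 + 166821\right) + \left(149 + \left(-501\right)^{2}\right) = -101074 + \left(149 + 251001\right) = -101074 + 251150 = 150076$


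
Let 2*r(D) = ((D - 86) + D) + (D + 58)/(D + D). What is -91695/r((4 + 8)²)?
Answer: -26408160/29189 ≈ -904.73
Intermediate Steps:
r(D) = -43 + D + (58 + D)/(4*D) (r(D) = (((D - 86) + D) + (D + 58)/(D + D))/2 = (((-86 + D) + D) + (58 + D)/((2*D)))/2 = ((-86 + 2*D) + (58 + D)*(1/(2*D)))/2 = ((-86 + 2*D) + (58 + D)/(2*D))/2 = (-86 + 2*D + (58 + D)/(2*D))/2 = -43 + D + (58 + D)/(4*D))
-91695/r((4 + 8)²) = -91695/(-171/4 + (4 + 8)² + 29/(2*((4 + 8)²))) = -91695/(-171/4 + 12² + 29/(2*(12²))) = -91695/(-171/4 + 144 + (29/2)/144) = -91695/(-171/4 + 144 + (29/2)*(1/144)) = -91695/(-171/4 + 144 + 29/288) = -91695/29189/288 = -91695*288/29189 = -26408160/29189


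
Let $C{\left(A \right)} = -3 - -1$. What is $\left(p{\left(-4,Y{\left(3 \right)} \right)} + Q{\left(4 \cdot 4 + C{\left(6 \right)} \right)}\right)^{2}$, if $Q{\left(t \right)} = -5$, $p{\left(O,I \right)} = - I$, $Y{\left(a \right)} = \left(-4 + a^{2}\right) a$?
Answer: $400$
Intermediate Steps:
$C{\left(A \right)} = -2$ ($C{\left(A \right)} = -3 + 1 = -2$)
$Y{\left(a \right)} = a \left(-4 + a^{2}\right)$
$\left(p{\left(-4,Y{\left(3 \right)} \right)} + Q{\left(4 \cdot 4 + C{\left(6 \right)} \right)}\right)^{2} = \left(- 3 \left(-4 + 3^{2}\right) - 5\right)^{2} = \left(- 3 \left(-4 + 9\right) - 5\right)^{2} = \left(- 3 \cdot 5 - 5\right)^{2} = \left(\left(-1\right) 15 - 5\right)^{2} = \left(-15 - 5\right)^{2} = \left(-20\right)^{2} = 400$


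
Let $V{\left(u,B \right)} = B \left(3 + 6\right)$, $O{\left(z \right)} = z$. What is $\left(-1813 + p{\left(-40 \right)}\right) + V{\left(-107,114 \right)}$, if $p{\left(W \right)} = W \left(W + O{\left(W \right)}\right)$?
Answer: $2413$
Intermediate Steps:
$V{\left(u,B \right)} = 9 B$ ($V{\left(u,B \right)} = B 9 = 9 B$)
$p{\left(W \right)} = 2 W^{2}$ ($p{\left(W \right)} = W \left(W + W\right) = W 2 W = 2 W^{2}$)
$\left(-1813 + p{\left(-40 \right)}\right) + V{\left(-107,114 \right)} = \left(-1813 + 2 \left(-40\right)^{2}\right) + 9 \cdot 114 = \left(-1813 + 2 \cdot 1600\right) + 1026 = \left(-1813 + 3200\right) + 1026 = 1387 + 1026 = 2413$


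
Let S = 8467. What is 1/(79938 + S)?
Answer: 1/88405 ≈ 1.1312e-5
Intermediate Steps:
1/(79938 + S) = 1/(79938 + 8467) = 1/88405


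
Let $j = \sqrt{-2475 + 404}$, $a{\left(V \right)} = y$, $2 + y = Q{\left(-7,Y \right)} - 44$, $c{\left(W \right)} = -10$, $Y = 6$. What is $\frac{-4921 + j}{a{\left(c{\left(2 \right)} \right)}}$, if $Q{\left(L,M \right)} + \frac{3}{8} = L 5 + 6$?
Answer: $\frac{39368}{603} - \frac{8 i \sqrt{2071}}{603} \approx 65.287 - 0.60376 i$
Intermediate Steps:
$Q{\left(L,M \right)} = \frac{45}{8} + 5 L$ ($Q{\left(L,M \right)} = - \frac{3}{8} + \left(L 5 + 6\right) = - \frac{3}{8} + \left(5 L + 6\right) = - \frac{3}{8} + \left(6 + 5 L\right) = \frac{45}{8} + 5 L$)
$y = - \frac{603}{8}$ ($y = -2 + \left(\left(\frac{45}{8} + 5 \left(-7\right)\right) - 44\right) = -2 + \left(\left(\frac{45}{8} - 35\right) - 44\right) = -2 - \frac{587}{8} = - \frac{603}{8} \approx -75.375$)
$a{\left(V \right)} = - \frac{603}{8}$
$j = i \sqrt{2071}$ ($j = \sqrt{-2071} = i \sqrt{2071} \approx 45.508 i$)
$\frac{-4921 + j}{a{\left(c{\left(2 \right)} \right)}} = \frac{-4921 + i \sqrt{2071}}{- \frac{603}{8}} = \left(-4921 + i \sqrt{2071}\right) \left(- \frac{8}{603}\right) = \frac{39368}{603} - \frac{8 i \sqrt{2071}}{603}$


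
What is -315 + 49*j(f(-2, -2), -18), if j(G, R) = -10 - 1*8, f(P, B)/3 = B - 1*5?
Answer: -1197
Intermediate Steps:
f(P, B) = -15 + 3*B (f(P, B) = 3*(B - 1*5) = 3*(B - 5) = 3*(-5 + B) = -15 + 3*B)
j(G, R) = -18 (j(G, R) = -10 - 8 = -18)
-315 + 49*j(f(-2, -2), -18) = -315 + 49*(-18) = -315 - 882 = -1197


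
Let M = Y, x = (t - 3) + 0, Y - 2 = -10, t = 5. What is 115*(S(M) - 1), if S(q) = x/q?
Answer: -575/4 ≈ -143.75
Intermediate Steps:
Y = -8 (Y = 2 - 10 = -8)
x = 2 (x = (5 - 3) + 0 = 2 + 0 = 2)
M = -8
S(q) = 2/q
115*(S(M) - 1) = 115*(2/(-8) - 1) = 115*(2*(-1/8) - 1) = 115*(-1/4 - 1) = 115*(-5/4) = -575/4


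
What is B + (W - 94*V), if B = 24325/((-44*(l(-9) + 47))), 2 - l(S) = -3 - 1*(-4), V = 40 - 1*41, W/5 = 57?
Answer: 776123/2112 ≈ 367.48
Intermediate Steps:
W = 285 (W = 5*57 = 285)
V = -1 (V = 40 - 41 = -1)
l(S) = 1 (l(S) = 2 - (-3 - 1*(-4)) = 2 - (-3 + 4) = 2 - 1*1 = 2 - 1 = 1)
B = -24325/2112 (B = 24325/((-44*(1 + 47))) = 24325/((-44*48)) = 24325/(-2112) = 24325*(-1/2112) = -24325/2112 ≈ -11.518)
B + (W - 94*V) = -24325/2112 + (285 - 94*(-1)) = -24325/2112 + (285 + 94) = -24325/2112 + 379 = 776123/2112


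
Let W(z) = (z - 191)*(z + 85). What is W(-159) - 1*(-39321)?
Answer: 65221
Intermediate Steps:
W(z) = (-191 + z)*(85 + z)
W(-159) - 1*(-39321) = (-16235 + (-159)² - 106*(-159)) - 1*(-39321) = (-16235 + 25281 + 16854) + 39321 = 25900 + 39321 = 65221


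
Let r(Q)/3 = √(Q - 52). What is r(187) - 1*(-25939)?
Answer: 25939 + 9*√15 ≈ 25974.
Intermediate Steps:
r(Q) = 3*√(-52 + Q) (r(Q) = 3*√(Q - 52) = 3*√(-52 + Q))
r(187) - 1*(-25939) = 3*√(-52 + 187) - 1*(-25939) = 3*√135 + 25939 = 3*(3*√15) + 25939 = 9*√15 + 25939 = 25939 + 9*√15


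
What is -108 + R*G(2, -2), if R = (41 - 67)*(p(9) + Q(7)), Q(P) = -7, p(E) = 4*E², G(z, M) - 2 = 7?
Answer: -74286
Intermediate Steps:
G(z, M) = 9 (G(z, M) = 2 + 7 = 9)
R = -8242 (R = (41 - 67)*(4*9² - 7) = -26*(4*81 - 7) = -26*(324 - 7) = -26*317 = -8242)
-108 + R*G(2, -2) = -108 - 8242*9 = -108 - 74178 = -74286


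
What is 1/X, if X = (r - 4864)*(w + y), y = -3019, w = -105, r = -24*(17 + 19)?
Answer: 1/17894272 ≈ 5.5884e-8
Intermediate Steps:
r = -864 (r = -24*36 = -864)
X = 17894272 (X = (-864 - 4864)*(-105 - 3019) = -5728*(-3124) = 17894272)
1/X = 1/17894272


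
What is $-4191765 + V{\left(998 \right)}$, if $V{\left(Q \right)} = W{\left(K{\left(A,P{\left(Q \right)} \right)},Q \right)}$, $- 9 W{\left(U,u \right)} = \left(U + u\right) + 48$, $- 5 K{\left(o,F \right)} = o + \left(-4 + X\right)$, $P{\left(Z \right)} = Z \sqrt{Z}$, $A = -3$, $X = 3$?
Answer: $- \frac{188634659}{45} \approx -4.1919 \cdot 10^{6}$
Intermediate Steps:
$P{\left(Z \right)} = Z^{\frac{3}{2}}$
$K{\left(o,F \right)} = \frac{1}{5} - \frac{o}{5}$ ($K{\left(o,F \right)} = - \frac{o + \left(-4 + 3\right)}{5} = - \frac{o - 1}{5} = - \frac{-1 + o}{5} = \frac{1}{5} - \frac{o}{5}$)
$W{\left(U,u \right)} = - \frac{16}{3} - \frac{U}{9} - \frac{u}{9}$ ($W{\left(U,u \right)} = - \frac{\left(U + u\right) + 48}{9} = - \frac{48 + U + u}{9} = - \frac{16}{3} - \frac{U}{9} - \frac{u}{9}$)
$V{\left(Q \right)} = - \frac{244}{45} - \frac{Q}{9}$ ($V{\left(Q \right)} = - \frac{16}{3} - \frac{\frac{1}{5} - - \frac{3}{5}}{9} - \frac{Q}{9} = - \frac{16}{3} - \frac{\frac{1}{5} + \frac{3}{5}}{9} - \frac{Q}{9} = - \frac{16}{3} - \frac{4}{45} - \frac{Q}{9} = - \frac{244}{45} - \frac{Q}{9}$)
$-4191765 + V{\left(998 \right)} = -4191765 - \frac{5234}{45} = - \frac{188634659}{45}$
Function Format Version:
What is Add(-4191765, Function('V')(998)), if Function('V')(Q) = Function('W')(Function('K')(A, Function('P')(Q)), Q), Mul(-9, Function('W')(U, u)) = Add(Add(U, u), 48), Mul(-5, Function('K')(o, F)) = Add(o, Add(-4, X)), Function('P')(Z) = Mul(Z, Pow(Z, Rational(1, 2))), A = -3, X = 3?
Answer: Rational(-188634659, 45) ≈ -4.1919e+6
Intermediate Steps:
Function('P')(Z) = Pow(Z, Rational(3, 2))
Function('K')(o, F) = Add(Rational(1, 5), Mul(Rational(-1, 5), o)) (Function('K')(o, F) = Mul(Rational(-1, 5), Add(o, Add(-4, 3))) = Mul(Rational(-1, 5), Add(o, -1)) = Mul(Rational(-1, 5), Add(-1, o)) = Add(Rational(1, 5), Mul(Rational(-1, 5), o)))
Function('W')(U, u) = Add(Rational(-16, 3), Mul(Rational(-1, 9), U), Mul(Rational(-1, 9), u)) (Function('W')(U, u) = Mul(Rational(-1, 9), Add(Add(U, u), 48)) = Mul(Rational(-1, 9), Add(48, U, u)) = Add(Rational(-16, 3), Mul(Rational(-1, 9), U), Mul(Rational(-1, 9), u)))
Function('V')(Q) = Add(Rational(-244, 45), Mul(Rational(-1, 9), Q)) (Function('V')(Q) = Add(Rational(-16, 3), Mul(Rational(-1, 9), Add(Rational(1, 5), Mul(Rational(-1, 5), -3))), Mul(Rational(-1, 9), Q)) = Add(Rational(-16, 3), Mul(Rational(-1, 9), Add(Rational(1, 5), Rational(3, 5))), Mul(Rational(-1, 9), Q)) = Add(Rational(-16, 3), Mul(Rational(-1, 9), Rational(4, 5)), Mul(Rational(-1, 9), Q)) = Add(Rational(-16, 3), Rational(-4, 45), Mul(Rational(-1, 9), Q)) = Add(Rational(-244, 45), Mul(Rational(-1, 9), Q)))
Add(-4191765, Function('V')(998)) = Add(-4191765, Add(Rational(-244, 45), Mul(Rational(-1, 9), 998))) = Add(-4191765, Add(Rational(-244, 45), Rational(-998, 9))) = Add(-4191765, Rational(-5234, 45)) = Rational(-188634659, 45)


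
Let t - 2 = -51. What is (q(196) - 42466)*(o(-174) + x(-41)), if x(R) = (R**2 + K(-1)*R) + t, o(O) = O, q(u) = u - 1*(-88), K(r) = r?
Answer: -63230818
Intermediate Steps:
t = -49 (t = 2 - 51 = -49)
q(u) = 88 + u (q(u) = u + 88 = 88 + u)
x(R) = -49 + R**2 - R (x(R) = (R**2 - R) - 49 = -49 + R**2 - R)
(q(196) - 42466)*(o(-174) + x(-41)) = ((88 + 196) - 42466)*(-174 + (-49 + (-41)**2 - 1*(-41))) = (284 - 42466)*(-174 + (-49 + 1681 + 41)) = -42182*(-174 + 1673) = -42182*1499 = -63230818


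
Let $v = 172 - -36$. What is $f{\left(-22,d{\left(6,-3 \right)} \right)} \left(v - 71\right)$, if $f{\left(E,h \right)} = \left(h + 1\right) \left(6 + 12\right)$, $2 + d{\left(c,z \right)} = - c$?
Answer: $-17262$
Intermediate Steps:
$v = 208$ ($v = 172 + 36 = 208$)
$d{\left(c,z \right)} = -2 - c$
$f{\left(E,h \right)} = 18 + 18 h$ ($f{\left(E,h \right)} = \left(1 + h\right) 18 = 18 + 18 h$)
$f{\left(-22,d{\left(6,-3 \right)} \right)} \left(v - 71\right) = \left(18 + 18 \left(-2 - 6\right)\right) \left(208 - 71\right) = \left(18 + 18 \left(-2 - 6\right)\right) 137 = \left(18 + 18 \left(-8\right)\right) 137 = \left(18 - 144\right) 137 = \left(-126\right) 137 = -17262$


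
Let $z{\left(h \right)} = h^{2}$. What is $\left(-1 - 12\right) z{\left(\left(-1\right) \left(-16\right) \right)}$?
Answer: $-3328$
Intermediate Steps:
$\left(-1 - 12\right) z{\left(\left(-1\right) \left(-16\right) \right)} = \left(-1 - 12\right) \left(\left(-1\right) \left(-16\right)\right)^{2} = - 13 \cdot 16^{2} = \left(-13\right) 256 = -3328$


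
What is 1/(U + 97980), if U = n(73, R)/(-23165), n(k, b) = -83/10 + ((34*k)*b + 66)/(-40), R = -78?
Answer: 463300/45394037401 ≈ 1.0206e-5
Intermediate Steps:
n(k, b) = -199/20 - 17*b*k/20 (n(k, b) = -83*1/10 + (34*b*k + 66)*(-1/40) = -83/10 + (66 + 34*b*k)*(-1/40) = -83/10 + (-33/20 - 17*b*k/20) = -199/20 - 17*b*k/20)
U = -96599/463300 (U = (-199/20 - 17/20*(-78)*73)/(-23165) = (-199/20 + 48399/10)*(-1/23165) = (96599/20)*(-1/23165) = -96599/463300 ≈ -0.20850)
1/(U + 97980) = 1/(-96599/463300 + 97980) = 1/(45394037401/463300) = 463300/45394037401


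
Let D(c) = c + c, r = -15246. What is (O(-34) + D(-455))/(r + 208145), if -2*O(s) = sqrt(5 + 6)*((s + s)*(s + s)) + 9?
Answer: -1829/385798 - 136*sqrt(11)/11347 ≈ -0.044492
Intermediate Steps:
D(c) = 2*c
O(s) = -9/2 - 2*sqrt(11)*s**2 (O(s) = -(sqrt(5 + 6)*((s + s)*(s + s)) + 9)/2 = -(sqrt(11)*((2*s)*(2*s)) + 9)/2 = -(sqrt(11)*(4*s**2) + 9)/2 = -(4*sqrt(11)*s**2 + 9)/2 = -(9 + 4*sqrt(11)*s**2)/2 = -9/2 - 2*sqrt(11)*s**2)
(O(-34) + D(-455))/(r + 208145) = ((-9/2 - 2*sqrt(11)*(-34)**2) + 2*(-455))/(-15246 + 208145) = ((-9/2 - 2*sqrt(11)*1156) - 910)/192899 = ((-9/2 - 2312*sqrt(11)) - 910)*(1/192899) = (-1829/2 - 2312*sqrt(11))*(1/192899) = -1829/385798 - 136*sqrt(11)/11347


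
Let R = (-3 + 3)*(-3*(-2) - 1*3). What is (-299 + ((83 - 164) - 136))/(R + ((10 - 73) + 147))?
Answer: -43/7 ≈ -6.1429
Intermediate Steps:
R = 0 (R = 0*(6 - 3) = 0*3 = 0)
(-299 + ((83 - 164) - 136))/(R + ((10 - 73) + 147)) = (-299 + ((83 - 164) - 136))/(0 + ((10 - 73) + 147)) = (-299 + (-81 - 136))/(0 + (-63 + 147)) = (-299 - 217)/(0 + 84) = -516/84 = -516*1/84 = -43/7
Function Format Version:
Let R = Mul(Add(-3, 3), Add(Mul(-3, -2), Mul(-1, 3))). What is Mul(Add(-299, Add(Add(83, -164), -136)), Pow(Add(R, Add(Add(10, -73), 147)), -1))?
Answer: Rational(-43, 7) ≈ -6.1429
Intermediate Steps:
R = 0 (R = Mul(0, Add(6, -3)) = Mul(0, 3) = 0)
Mul(Add(-299, Add(Add(83, -164), -136)), Pow(Add(R, Add(Add(10, -73), 147)), -1)) = Mul(Add(-299, Add(Add(83, -164), -136)), Pow(Add(0, Add(Add(10, -73), 147)), -1)) = Mul(Add(-299, Add(-81, -136)), Pow(Add(0, Add(-63, 147)), -1)) = Mul(Add(-299, -217), Pow(Add(0, 84), -1)) = Mul(-516, Pow(84, -1)) = Mul(-516, Rational(1, 84)) = Rational(-43, 7)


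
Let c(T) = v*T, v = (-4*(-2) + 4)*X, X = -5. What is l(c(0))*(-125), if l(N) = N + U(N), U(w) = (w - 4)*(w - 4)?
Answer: -2000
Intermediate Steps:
U(w) = (-4 + w)² (U(w) = (-4 + w)*(-4 + w) = (-4 + w)²)
v = -60 (v = (-4*(-2) + 4)*(-5) = (8 + 4)*(-5) = 12*(-5) = -60)
c(T) = -60*T
l(N) = N + (-4 + N)²
l(c(0))*(-125) = (-60*0 + (-4 - 60*0)²)*(-125) = (0 + (-4 + 0)²)*(-125) = (0 + (-4)²)*(-125) = (0 + 16)*(-125) = 16*(-125) = -2000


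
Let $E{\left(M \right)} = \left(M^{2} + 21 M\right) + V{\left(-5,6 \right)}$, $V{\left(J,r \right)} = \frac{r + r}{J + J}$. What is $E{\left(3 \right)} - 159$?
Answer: $- \frac{441}{5} \approx -88.2$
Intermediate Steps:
$V{\left(J,r \right)} = \frac{r}{J}$ ($V{\left(J,r \right)} = \frac{2 r}{2 J} = 2 r \frac{1}{2 J} = \frac{r}{J}$)
$E{\left(M \right)} = - \frac{6}{5} + M^{2} + 21 M$ ($E{\left(M \right)} = \left(M^{2} + 21 M\right) + \frac{6}{-5} = \left(M^{2} + 21 M\right) + 6 \left(- \frac{1}{5}\right) = \left(M^{2} + 21 M\right) - \frac{6}{5} = - \frac{6}{5} + M^{2} + 21 M$)
$E{\left(3 \right)} - 159 = \left(- \frac{6}{5} + 3^{2} + 21 \cdot 3\right) - 159 = \left(- \frac{6}{5} + 9 + 63\right) - 159 = \frac{354}{5} - 159 = - \frac{441}{5}$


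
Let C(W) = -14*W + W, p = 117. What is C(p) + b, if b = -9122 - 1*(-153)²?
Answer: -34052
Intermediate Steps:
C(W) = -13*W
b = -32531 (b = -9122 - 1*23409 = -9122 - 23409 = -32531)
C(p) + b = -13*117 - 32531 = -1521 - 32531 = -34052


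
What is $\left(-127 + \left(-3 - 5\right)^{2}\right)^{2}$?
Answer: $3969$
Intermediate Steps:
$\left(-127 + \left(-3 - 5\right)^{2}\right)^{2} = \left(-127 + \left(-8\right)^{2}\right)^{2} = \left(-127 + 64\right)^{2} = \left(-63\right)^{2} = 3969$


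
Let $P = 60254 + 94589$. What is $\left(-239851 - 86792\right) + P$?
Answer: $-171800$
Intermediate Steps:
$P = 154843$
$\left(-239851 - 86792\right) + P = \left(-239851 - 86792\right) + 154843 = -326643 + 154843 = -171800$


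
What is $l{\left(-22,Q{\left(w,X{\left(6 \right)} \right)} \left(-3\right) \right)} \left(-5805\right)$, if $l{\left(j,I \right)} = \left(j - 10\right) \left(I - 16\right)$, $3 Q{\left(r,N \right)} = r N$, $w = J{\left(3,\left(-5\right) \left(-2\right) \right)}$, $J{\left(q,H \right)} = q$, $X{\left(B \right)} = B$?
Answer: $-6315840$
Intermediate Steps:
$w = 3$
$Q{\left(r,N \right)} = \frac{N r}{3}$ ($Q{\left(r,N \right)} = \frac{r N}{3} = \frac{N r}{3}$)
$l{\left(j,I \right)} = \left(-16 + I\right) \left(-10 + j\right)$ ($l{\left(j,I \right)} = \left(-10 + j\right) \left(-16 + I\right) = \left(-16 + I\right) \left(-10 + j\right)$)
$l{\left(-22,Q{\left(w,X{\left(6 \right)} \right)} \left(-3\right) \right)} \left(-5805\right) = \left(160 - -352 - 10 \cdot \frac{1}{3} \cdot 6 \cdot 3 \left(-3\right) + \frac{1}{3} \cdot 6 \cdot 3 \left(-3\right) \left(-22\right)\right) \left(-5805\right) = \left(160 + 352 - 10 \cdot 6 \left(-3\right) + 6 \left(-3\right) \left(-22\right)\right) \left(-5805\right) = \left(160 + 352 - -180 - -396\right) \left(-5805\right) = \left(160 + 352 + 180 + 396\right) \left(-5805\right) = 1088 \left(-5805\right) = -6315840$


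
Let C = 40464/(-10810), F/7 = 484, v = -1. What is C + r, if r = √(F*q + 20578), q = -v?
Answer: -20232/5405 + √23966 ≈ 151.07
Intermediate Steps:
F = 3388 (F = 7*484 = 3388)
C = -20232/5405 (C = 40464*(-1/10810) = -20232/5405 ≈ -3.7432)
q = 1 (q = -1*(-1) = 1)
r = √23966 (r = √(3388*1 + 20578) = √(3388 + 20578) = √23966 ≈ 154.81)
C + r = -20232/5405 + √23966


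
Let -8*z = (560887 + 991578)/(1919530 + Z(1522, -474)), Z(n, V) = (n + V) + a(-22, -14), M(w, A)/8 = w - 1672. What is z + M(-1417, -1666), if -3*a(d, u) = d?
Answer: -1139080771571/46094048 ≈ -24712.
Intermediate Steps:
M(w, A) = -13376 + 8*w (M(w, A) = 8*(w - 1672) = 8*(-1672 + w) = -13376 + 8*w)
a(d, u) = -d/3
Z(n, V) = 22/3 + V + n (Z(n, V) = (n + V) - ⅓*(-22) = (V + n) + 22/3 = 22/3 + V + n)
z = -4657395/46094048 (z = -(560887 + 991578)/(8*(1919530 + (22/3 - 474 + 1522))) = -1552465/(8*(1919530 + 3166/3)) = -1552465/(8*5761756/3) = -1552465*3/(8*5761756) = -⅛*4657395/5761756 = -4657395/46094048 ≈ -0.10104)
z + M(-1417, -1666) = -4657395/46094048 + (-13376 + 8*(-1417)) = -4657395/46094048 + (-13376 - 11336) = -4657395/46094048 - 24712 = -1139080771571/46094048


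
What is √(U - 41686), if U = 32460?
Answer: I*√9226 ≈ 96.052*I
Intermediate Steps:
√(U - 41686) = √(32460 - 41686) = √(-9226) = I*√9226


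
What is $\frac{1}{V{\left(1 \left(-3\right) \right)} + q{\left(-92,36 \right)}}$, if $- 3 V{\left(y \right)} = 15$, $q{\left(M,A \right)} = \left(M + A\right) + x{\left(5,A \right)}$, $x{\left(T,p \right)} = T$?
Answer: $- \frac{1}{56} \approx -0.017857$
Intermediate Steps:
$q{\left(M,A \right)} = 5 + A + M$ ($q{\left(M,A \right)} = \left(M + A\right) + 5 = \left(A + M\right) + 5 = 5 + A + M$)
$V{\left(y \right)} = -5$ ($V{\left(y \right)} = \left(- \frac{1}{3}\right) 15 = -5$)
$\frac{1}{V{\left(1 \left(-3\right) \right)} + q{\left(-92,36 \right)}} = \frac{1}{-5 + \left(5 + 36 - 92\right)} = \frac{1}{-5 - 51} = \frac{1}{-56} = - \frac{1}{56}$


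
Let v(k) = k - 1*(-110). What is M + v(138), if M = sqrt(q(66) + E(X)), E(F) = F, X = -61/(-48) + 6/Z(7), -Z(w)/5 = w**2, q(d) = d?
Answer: 248 + sqrt(11862255)/420 ≈ 256.20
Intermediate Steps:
Z(w) = -5*w**2
X = 14657/11760 (X = -61/(-48) + 6/((-5*7**2)) = -61*(-1/48) + 6/((-5*49)) = 61/48 + 6/(-245) = 61/48 + 6*(-1/245) = 61/48 - 6/245 = 14657/11760 ≈ 1.2463)
M = sqrt(11862255)/420 (M = sqrt(66 + 14657/11760) = sqrt(790817/11760) = sqrt(11862255)/420 ≈ 8.2004)
v(k) = 110 + k (v(k) = k + 110 = 110 + k)
M + v(138) = sqrt(11862255)/420 + (110 + 138) = sqrt(11862255)/420 + 248 = 248 + sqrt(11862255)/420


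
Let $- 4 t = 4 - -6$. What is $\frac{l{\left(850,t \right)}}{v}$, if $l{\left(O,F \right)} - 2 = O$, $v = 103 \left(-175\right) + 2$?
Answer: $- \frac{852}{18023} \approx -0.047273$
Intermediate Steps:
$t = - \frac{5}{2}$ ($t = - \frac{4 - -6}{4} = - \frac{4 + 6}{4} = \left(- \frac{1}{4}\right) 10 = - \frac{5}{2} \approx -2.5$)
$v = -18023$ ($v = -18025 + 2 = -18023$)
$l{\left(O,F \right)} = 2 + O$
$\frac{l{\left(850,t \right)}}{v} = \frac{2 + 850}{-18023} = 852 \left(- \frac{1}{18023}\right) = - \frac{852}{18023}$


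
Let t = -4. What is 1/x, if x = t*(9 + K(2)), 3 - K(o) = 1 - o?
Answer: -1/52 ≈ -0.019231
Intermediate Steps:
K(o) = 2 + o (K(o) = 3 - (1 - o) = 3 + (-1 + o) = 2 + o)
x = -52 (x = -4*(9 + (2 + 2)) = -4*(9 + 4) = -4*13 = -52)
1/x = 1/(-52) = -1/52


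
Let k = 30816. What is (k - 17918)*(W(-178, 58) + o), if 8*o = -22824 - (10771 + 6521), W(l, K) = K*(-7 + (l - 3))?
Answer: -205316813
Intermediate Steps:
W(l, K) = K*(-10 + l) (W(l, K) = K*(-7 + (-3 + l)) = K*(-10 + l))
o = -10029/2 (o = (-22824 - (10771 + 6521))/8 = (-22824 - 1*17292)/8 = (-22824 - 17292)/8 = (⅛)*(-40116) = -10029/2 ≈ -5014.5)
(k - 17918)*(W(-178, 58) + o) = (30816 - 17918)*(58*(-10 - 178) - 10029/2) = 12898*(58*(-188) - 10029/2) = 12898*(-10904 - 10029/2) = 12898*(-31837/2) = -205316813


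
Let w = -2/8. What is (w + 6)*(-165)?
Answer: -3795/4 ≈ -948.75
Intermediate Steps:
w = -¼ (w = -2*⅛ = -¼ ≈ -0.25000)
(w + 6)*(-165) = (-¼ + 6)*(-165) = (23/4)*(-165) = -3795/4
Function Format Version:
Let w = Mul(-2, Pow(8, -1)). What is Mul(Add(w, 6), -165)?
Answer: Rational(-3795, 4) ≈ -948.75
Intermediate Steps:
w = Rational(-1, 4) (w = Mul(-2, Rational(1, 8)) = Rational(-1, 4) ≈ -0.25000)
Mul(Add(w, 6), -165) = Mul(Add(Rational(-1, 4), 6), -165) = Mul(Rational(23, 4), -165) = Rational(-3795, 4)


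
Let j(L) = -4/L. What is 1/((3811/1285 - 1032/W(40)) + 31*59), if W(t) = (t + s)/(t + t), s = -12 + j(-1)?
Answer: -1285/961224 ≈ -0.0013368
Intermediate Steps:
s = -8 (s = -12 - 4/(-1) = -12 - 4*(-1) = -12 + 4 = -8)
W(t) = (-8 + t)/(2*t) (W(t) = (t - 8)/(t + t) = (-8 + t)/((2*t)) = (-8 + t)*(1/(2*t)) = (-8 + t)/(2*t))
1/((3811/1285 - 1032/W(40)) + 31*59) = 1/((3811/1285 - 1032*80/(-8 + 40)) + 31*59) = 1/((3811*(1/1285) - 1032/((1/2)*(1/40)*32)) + 1829) = 1/((3811/1285 - 1032/2/5) + 1829) = 1/((3811/1285 - 1032*5/2) + 1829) = 1/((3811/1285 - 2580) + 1829) = 1/(-3311489/1285 + 1829) = 1/(-961224/1285) = -1285/961224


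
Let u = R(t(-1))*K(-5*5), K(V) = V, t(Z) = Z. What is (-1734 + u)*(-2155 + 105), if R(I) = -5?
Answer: 3298450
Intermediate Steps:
u = 125 (u = -(-25)*5 = -5*(-25) = 125)
(-1734 + u)*(-2155 + 105) = (-1734 + 125)*(-2155 + 105) = -1609*(-2050) = 3298450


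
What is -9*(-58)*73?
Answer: 38106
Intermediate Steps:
-9*(-58)*73 = 522*73 = 38106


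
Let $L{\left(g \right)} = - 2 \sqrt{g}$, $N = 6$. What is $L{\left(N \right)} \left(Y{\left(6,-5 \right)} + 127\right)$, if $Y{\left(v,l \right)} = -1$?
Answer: $- 252 \sqrt{6} \approx -617.27$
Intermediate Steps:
$L{\left(N \right)} \left(Y{\left(6,-5 \right)} + 127\right) = - 2 \sqrt{6} \left(-1 + 127\right) = - 2 \sqrt{6} \cdot 126 = - 252 \sqrt{6}$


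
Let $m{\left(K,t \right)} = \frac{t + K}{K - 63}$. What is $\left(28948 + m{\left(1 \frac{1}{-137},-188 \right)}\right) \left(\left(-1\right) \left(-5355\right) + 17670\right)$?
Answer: $\frac{5754060161325}{8632} \approx 6.666 \cdot 10^{8}$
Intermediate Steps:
$m{\left(K,t \right)} = \frac{K + t}{-63 + K}$
$\left(28948 + m{\left(1 \frac{1}{-137},-188 \right)}\right) \left(\left(-1\right) \left(-5355\right) + 17670\right) = \left(28948 + \frac{1 \frac{1}{-137} - 188}{-63 + 1 \frac{1}{-137}}\right) \left(\left(-1\right) \left(-5355\right) + 17670\right) = \left(28948 + \frac{1 \left(- \frac{1}{137}\right) - 188}{-63 + 1 \left(- \frac{1}{137}\right)}\right) \left(5355 + 17670\right) = \left(28948 + \frac{- \frac{1}{137} - 188}{-63 - \frac{1}{137}}\right) 23025 = \left(28948 + \frac{1}{- \frac{8632}{137}} \left(- \frac{25757}{137}\right)\right) 23025 = \left(28948 - - \frac{25757}{8632}\right) 23025 = \left(28948 + \frac{25757}{8632}\right) 23025 = \frac{249904893}{8632} \cdot 23025 = \frac{5754060161325}{8632}$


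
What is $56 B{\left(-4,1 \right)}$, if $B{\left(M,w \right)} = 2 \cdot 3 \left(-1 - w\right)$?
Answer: $-672$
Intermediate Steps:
$B{\left(M,w \right)} = -6 - 6 w$ ($B{\left(M,w \right)} = 6 \left(-1 - w\right) = -6 - 6 w$)
$56 B{\left(-4,1 \right)} = 56 \left(-6 - 6\right) = 56 \left(-12\right) = -672$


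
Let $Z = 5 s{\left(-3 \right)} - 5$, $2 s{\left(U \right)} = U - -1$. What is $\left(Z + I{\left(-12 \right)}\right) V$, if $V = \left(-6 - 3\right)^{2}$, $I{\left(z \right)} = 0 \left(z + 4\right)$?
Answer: $-810$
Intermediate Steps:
$s{\left(U \right)} = \frac{1}{2} + \frac{U}{2}$ ($s{\left(U \right)} = \frac{U - -1}{2} = \frac{U + 1}{2} = \frac{1 + U}{2} = \frac{1}{2} + \frac{U}{2}$)
$I{\left(z \right)} = 0$ ($I{\left(z \right)} = 0 \left(4 + z\right) = 0$)
$Z = -10$ ($Z = 5 \left(\frac{1}{2} + \frac{1}{2} \left(-3\right)\right) - 5 = 5 \left(\frac{1}{2} - \frac{3}{2}\right) - 5 = 5 \left(-1\right) - 5 = -5 - 5 = -10$)
$V = 81$ ($V = \left(-9\right)^{2} = 81$)
$\left(Z + I{\left(-12 \right)}\right) V = \left(-10 + 0\right) 81 = \left(-10\right) 81 = -810$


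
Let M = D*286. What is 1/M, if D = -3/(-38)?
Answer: 19/429 ≈ 0.044289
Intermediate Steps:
D = 3/38 (D = -3*(-1/38) = 3/38 ≈ 0.078947)
M = 429/19 (M = (3/38)*286 = 429/19 ≈ 22.579)
1/M = 1/(429/19) = 19/429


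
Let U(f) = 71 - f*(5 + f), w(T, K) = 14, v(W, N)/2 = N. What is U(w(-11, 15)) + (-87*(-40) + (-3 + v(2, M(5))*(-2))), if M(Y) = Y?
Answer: 3262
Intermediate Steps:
v(W, N) = 2*N
U(f) = 71 - f*(5 + f)
U(w(-11, 15)) + (-87*(-40) + (-3 + v(2, M(5))*(-2))) = (71 - 1*14² - 5*14) + (-87*(-40) + (-3 + (2*5)*(-2))) = (71 - 1*196 - 70) + (3480 + (-3 + 10*(-2))) = (71 - 196 - 70) + (3480 + (-3 - 20)) = -195 + (3480 - 23) = -195 + 3457 = 3262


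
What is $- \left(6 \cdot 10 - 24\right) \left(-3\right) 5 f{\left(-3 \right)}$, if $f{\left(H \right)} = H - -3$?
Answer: $0$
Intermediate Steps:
$f{\left(H \right)} = 3 + H$ ($f{\left(H \right)} = H + 3 = 3 + H$)
$- \left(6 \cdot 10 - 24\right) \left(-3\right) 5 f{\left(-3 \right)} = - \left(6 \cdot 10 - 24\right) \left(-3\right) 5 \left(3 - 3\right) = - \left(60 - 24\right) \left(\left(-15\right) 0\right) = - 36 \cdot 0 = \left(-1\right) 0 = 0$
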